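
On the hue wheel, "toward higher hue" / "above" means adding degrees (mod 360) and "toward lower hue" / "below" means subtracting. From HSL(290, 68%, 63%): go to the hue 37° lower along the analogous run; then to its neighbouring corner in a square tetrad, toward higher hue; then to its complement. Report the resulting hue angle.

163°

analog 37° ↓ −37°: 290 − 37 = 253°
square ↑ +90°: 253 + 90 = 343°
complement +180°: 343 + 180 = 523 → 523 − 360 = 163°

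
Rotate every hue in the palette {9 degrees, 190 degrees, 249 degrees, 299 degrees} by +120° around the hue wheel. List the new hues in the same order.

9 + 120 = 129°
190 + 120 = 310°
249 + 120 = 369 → 369 − 360 = 9°
299 + 120 = 419 → 419 − 360 = 59°

129°, 310°, 9°, 59°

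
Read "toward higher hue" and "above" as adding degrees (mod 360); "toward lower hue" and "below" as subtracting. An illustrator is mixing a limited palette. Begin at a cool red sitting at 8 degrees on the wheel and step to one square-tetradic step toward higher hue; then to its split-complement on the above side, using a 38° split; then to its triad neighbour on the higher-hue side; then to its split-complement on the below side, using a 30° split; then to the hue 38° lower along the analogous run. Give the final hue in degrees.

square ↑ +90°: 8 + 90 = 98°
split-comp 38° ↑ +218°: 98 + 218 = 316°
triadic ↑ +120°: 316 + 120 = 436 → 436 − 360 = 76°
split-comp 30° ↓ +150°: 76 + 150 = 226°
analog 38° ↓ −38°: 226 − 38 = 188°

188°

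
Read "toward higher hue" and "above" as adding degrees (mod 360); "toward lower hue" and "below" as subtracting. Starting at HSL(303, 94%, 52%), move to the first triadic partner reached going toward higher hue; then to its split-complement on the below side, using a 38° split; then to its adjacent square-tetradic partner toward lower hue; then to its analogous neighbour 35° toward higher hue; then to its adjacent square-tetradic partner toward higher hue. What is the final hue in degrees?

triadic ↑ +120°: 303 + 120 = 423 → 423 − 360 = 63°
split-comp 38° ↓ +142°: 63 + 142 = 205°
square ↓ −90°: 205 − 90 = 115°
analog 35° ↑ +35°: 115 + 35 = 150°
square ↑ +90°: 150 + 90 = 240°

240°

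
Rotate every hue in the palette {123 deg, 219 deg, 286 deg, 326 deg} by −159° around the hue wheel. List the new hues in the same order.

324°, 60°, 127°, 167°

123 − 159 = -36 → -36 + 360 = 324°
219 − 159 = 60°
286 − 159 = 127°
326 − 159 = 167°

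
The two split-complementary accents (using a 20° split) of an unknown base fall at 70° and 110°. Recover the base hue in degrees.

The accents sit 20° either side of the complement, so the complement is their short-arc midpoint on the wheel.
Short-arc midpoint of 70° and 110°: 90°.
Base is 180° from the complement: 90 − 180 = -90 → -90 + 360 = 270°

270°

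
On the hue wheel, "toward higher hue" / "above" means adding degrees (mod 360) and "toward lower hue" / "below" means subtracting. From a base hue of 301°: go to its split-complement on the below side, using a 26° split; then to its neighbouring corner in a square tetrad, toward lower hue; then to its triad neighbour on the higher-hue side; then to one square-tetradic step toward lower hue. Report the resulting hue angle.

+154° (split-comp 26° ↓): 301 + 154 = 455 → 455 − 360 = 95°
−90° (square ↓): 95 − 90 = 5°
+120° (triadic ↑): 5 + 120 = 125°
−90° (square ↓): 125 − 90 = 35°

35°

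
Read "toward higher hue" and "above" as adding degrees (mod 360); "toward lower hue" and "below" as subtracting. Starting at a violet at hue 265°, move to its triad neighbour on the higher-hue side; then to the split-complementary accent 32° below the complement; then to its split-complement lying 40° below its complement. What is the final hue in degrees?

313°

265 + 120 = 385 → 385 − 360 = 25°   (triadic ↑)
25 + 148 = 173°   (split-comp 32° ↓)
173 + 140 = 313°   (split-comp 40° ↓)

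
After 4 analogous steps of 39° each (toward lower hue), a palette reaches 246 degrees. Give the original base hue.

42°

4 steps of 39° (toward lower hue) give a net shift of −156°.
Start = end − shift: 246 + 156 = 402 → 402 − 360 = 42°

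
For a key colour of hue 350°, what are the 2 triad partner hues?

110° and 230°

A triad places three hues 120° apart.
350 + 120 = 470 → 470 − 360 = 110°
350 + 240 = 590 → 590 − 360 = 230°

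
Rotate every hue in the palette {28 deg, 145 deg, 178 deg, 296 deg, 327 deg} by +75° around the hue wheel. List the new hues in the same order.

28 + 75 = 103°
145 + 75 = 220°
178 + 75 = 253°
296 + 75 = 371 → 371 − 360 = 11°
327 + 75 = 402 → 402 − 360 = 42°

103°, 220°, 253°, 11°, 42°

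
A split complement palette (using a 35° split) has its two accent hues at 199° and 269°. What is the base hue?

54°

The accents sit 35° either side of the complement, so the complement is their short-arc midpoint on the wheel.
Short-arc midpoint of 199° and 269°: 234°.
Base is 180° from the complement: 234 − 180 = 54°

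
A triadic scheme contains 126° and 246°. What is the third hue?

A triad spaces three hues 120° apart.
The full set is {6°, 126°, 246°}.

6°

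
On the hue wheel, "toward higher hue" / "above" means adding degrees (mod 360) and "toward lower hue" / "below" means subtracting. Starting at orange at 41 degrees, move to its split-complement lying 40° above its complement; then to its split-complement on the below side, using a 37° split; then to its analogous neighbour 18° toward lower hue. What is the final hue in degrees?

26°

41 + 220 = 261°   (split-comp 40° ↑)
261 + 143 = 404 → 404 − 360 = 44°   (split-comp 37° ↓)
44 − 18 = 26°   (analog 18° ↓)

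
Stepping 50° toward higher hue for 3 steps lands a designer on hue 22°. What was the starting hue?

232°

3 steps of 50° (toward higher hue) give a net shift of +150°.
Start = end − shift: 22 − 150 = -128 → -128 + 360 = 232°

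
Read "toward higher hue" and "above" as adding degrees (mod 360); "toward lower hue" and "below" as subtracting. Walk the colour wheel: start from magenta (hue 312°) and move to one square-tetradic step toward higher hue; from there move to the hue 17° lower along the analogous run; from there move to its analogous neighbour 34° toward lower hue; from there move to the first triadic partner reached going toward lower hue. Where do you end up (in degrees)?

square ↑ +90°: 312 + 90 = 402 → 402 − 360 = 42°
analog 17° ↓ −17°: 42 − 17 = 25°
analog 34° ↓ −34°: 25 − 34 = -9 → -9 + 360 = 351°
triadic ↓ −120°: 351 − 120 = 231°

231°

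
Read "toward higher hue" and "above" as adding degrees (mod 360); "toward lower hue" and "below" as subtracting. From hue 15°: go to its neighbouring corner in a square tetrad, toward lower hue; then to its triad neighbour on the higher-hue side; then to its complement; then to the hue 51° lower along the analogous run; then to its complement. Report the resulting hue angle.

354°

square ↓ −90°: 15 − 90 = -75 → -75 + 360 = 285°
triadic ↑ +120°: 285 + 120 = 405 → 405 − 360 = 45°
complement +180°: 45 + 180 = 225°
analog 51° ↓ −51°: 225 − 51 = 174°
complement +180°: 174 + 180 = 354°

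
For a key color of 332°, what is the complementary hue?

152°

The complement sits 180° across the wheel.
332 + 180 = 512 → 512 − 360 = 152°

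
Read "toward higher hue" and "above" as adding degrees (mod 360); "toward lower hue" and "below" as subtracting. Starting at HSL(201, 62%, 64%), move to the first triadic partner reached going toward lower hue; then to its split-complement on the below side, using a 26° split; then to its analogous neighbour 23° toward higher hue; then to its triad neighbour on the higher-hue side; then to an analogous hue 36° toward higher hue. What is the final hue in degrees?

54°

triadic ↓ −120°: 201 − 120 = 81°
split-comp 26° ↓ +154°: 81 + 154 = 235°
analog 23° ↑ +23°: 235 + 23 = 258°
triadic ↑ +120°: 258 + 120 = 378 → 378 − 360 = 18°
analog 36° ↑ +36°: 18 + 36 = 54°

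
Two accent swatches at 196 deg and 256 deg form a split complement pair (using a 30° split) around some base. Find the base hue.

46°

The accents sit 30° either side of the complement, so the complement is their short-arc midpoint on the wheel.
Short-arc midpoint of 196° and 256°: 226°.
Base is 180° from the complement: 226 − 180 = 46°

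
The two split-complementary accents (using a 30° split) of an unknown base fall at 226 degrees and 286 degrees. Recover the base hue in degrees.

76°

The accents sit 30° either side of the complement, so the complement is their short-arc midpoint on the wheel.
Short-arc midpoint of 226° and 286°: 256°.
Base is 180° from the complement: 256 − 180 = 76°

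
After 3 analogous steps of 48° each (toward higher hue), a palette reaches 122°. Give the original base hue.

338°

3 steps of 48° (toward higher hue) give a net shift of +144°.
Start = end − shift: 122 − 144 = -22 → -22 + 360 = 338°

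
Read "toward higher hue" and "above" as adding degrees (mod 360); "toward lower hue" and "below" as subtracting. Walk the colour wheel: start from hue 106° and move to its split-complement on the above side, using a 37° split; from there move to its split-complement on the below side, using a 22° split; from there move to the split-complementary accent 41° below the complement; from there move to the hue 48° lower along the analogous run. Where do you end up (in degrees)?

212°

+217° (split-comp 37° ↑): 106 + 217 = 323°
+158° (split-comp 22° ↓): 323 + 158 = 481 → 481 − 360 = 121°
+139° (split-comp 41° ↓): 121 + 139 = 260°
−48° (analog 48° ↓): 260 − 48 = 212°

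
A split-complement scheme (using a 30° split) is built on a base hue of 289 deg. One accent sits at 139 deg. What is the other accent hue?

79°

Split-complementary hues sit 30° either side of the complement.
Complement of the base 289°: 289 + 180 = 469 → 469 − 360 = 109°
The given accent 139° is 30° one side of 109°; the other accent sits 30° the other side: 109 − 30 = 79°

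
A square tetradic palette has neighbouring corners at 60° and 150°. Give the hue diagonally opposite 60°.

240°

A square tetradic scheme places four hues 90° apart; opposite corners are 180° apart.
60 + 180 = 240°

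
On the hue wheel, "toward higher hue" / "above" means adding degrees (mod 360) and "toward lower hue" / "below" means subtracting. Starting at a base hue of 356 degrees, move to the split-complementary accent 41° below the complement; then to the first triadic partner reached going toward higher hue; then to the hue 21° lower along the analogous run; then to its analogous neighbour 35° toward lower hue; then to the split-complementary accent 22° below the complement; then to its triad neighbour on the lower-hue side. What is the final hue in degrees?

237°

+139° (split-comp 41° ↓): 356 + 139 = 495 → 495 − 360 = 135°
+120° (triadic ↑): 135 + 120 = 255°
−21° (analog 21° ↓): 255 − 21 = 234°
−35° (analog 35° ↓): 234 − 35 = 199°
+158° (split-comp 22° ↓): 199 + 158 = 357°
−120° (triadic ↓): 357 − 120 = 237°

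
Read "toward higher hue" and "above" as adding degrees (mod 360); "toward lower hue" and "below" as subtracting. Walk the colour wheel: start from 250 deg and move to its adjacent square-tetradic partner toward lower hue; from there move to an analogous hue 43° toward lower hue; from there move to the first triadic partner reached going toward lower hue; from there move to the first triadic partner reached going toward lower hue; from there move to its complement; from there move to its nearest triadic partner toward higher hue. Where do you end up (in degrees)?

−90° (square ↓): 250 − 90 = 160°
−43° (analog 43° ↓): 160 − 43 = 117°
−120° (triadic ↓): 117 − 120 = -3 → -3 + 360 = 357°
−120° (triadic ↓): 357 − 120 = 237°
+180° (complement): 237 + 180 = 417 → 417 − 360 = 57°
+120° (triadic ↑): 57 + 120 = 177°

177°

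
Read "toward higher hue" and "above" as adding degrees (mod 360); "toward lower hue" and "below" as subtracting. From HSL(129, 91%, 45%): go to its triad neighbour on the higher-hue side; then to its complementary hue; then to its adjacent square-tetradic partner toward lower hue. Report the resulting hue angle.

triadic ↑ +120°: 129 + 120 = 249°
complement +180°: 249 + 180 = 429 → 429 − 360 = 69°
square ↓ −90°: 69 − 90 = -21 → -21 + 360 = 339°

339°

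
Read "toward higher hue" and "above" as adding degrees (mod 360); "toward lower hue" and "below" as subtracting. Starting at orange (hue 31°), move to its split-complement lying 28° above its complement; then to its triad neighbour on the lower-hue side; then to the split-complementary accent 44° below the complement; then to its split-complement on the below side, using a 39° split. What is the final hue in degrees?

36°

split-comp 28° ↑ +208°: 31 + 208 = 239°
triadic ↓ −120°: 239 − 120 = 119°
split-comp 44° ↓ +136°: 119 + 136 = 255°
split-comp 39° ↓ +141°: 255 + 141 = 396 → 396 − 360 = 36°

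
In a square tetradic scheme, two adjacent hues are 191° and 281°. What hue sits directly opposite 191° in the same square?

A square tetradic scheme places four hues 90° apart; opposite corners are 180° apart.
191 + 180 = 371 → 371 − 360 = 11°

11°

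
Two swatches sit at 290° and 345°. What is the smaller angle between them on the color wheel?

55°

|290 − 345| = 55.
55 ≤ 180, so the shorter arc is 55°.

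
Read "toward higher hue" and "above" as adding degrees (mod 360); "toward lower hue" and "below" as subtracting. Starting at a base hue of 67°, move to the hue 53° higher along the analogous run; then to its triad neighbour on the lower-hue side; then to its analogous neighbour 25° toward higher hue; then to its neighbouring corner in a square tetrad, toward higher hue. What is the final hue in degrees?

115°

analog 53° ↑ +53°: 67 + 53 = 120°
triadic ↓ −120°: 120 − 120 = 0°
analog 25° ↑ +25°: 0 + 25 = 25°
square ↑ +90°: 25 + 90 = 115°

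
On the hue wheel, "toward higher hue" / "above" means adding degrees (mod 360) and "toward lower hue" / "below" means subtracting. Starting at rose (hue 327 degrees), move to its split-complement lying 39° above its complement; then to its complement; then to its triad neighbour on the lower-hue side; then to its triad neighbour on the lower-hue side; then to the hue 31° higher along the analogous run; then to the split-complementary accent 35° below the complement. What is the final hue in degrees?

+219° (split-comp 39° ↑): 327 + 219 = 546 → 546 − 360 = 186°
+180° (complement): 186 + 180 = 366 → 366 − 360 = 6°
−120° (triadic ↓): 6 − 120 = -114 → -114 + 360 = 246°
−120° (triadic ↓): 246 − 120 = 126°
+31° (analog 31° ↑): 126 + 31 = 157°
+145° (split-comp 35° ↓): 157 + 145 = 302°

302°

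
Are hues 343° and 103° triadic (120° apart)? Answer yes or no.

Angular distance: |343 − 103| = 240; shorter arc = 360 − 240 = 120°.
Triadic (120° apart) requires 120°.

yes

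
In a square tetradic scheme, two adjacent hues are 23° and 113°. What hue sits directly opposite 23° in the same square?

203°

A square tetradic scheme places four hues 90° apart; opposite corners are 180° apart.
23 + 180 = 203°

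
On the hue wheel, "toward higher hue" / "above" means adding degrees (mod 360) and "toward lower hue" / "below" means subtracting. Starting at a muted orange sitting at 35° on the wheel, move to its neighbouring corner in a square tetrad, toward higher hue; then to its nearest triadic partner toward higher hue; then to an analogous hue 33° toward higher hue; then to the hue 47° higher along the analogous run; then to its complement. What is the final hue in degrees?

145°

35 + 90 = 125°   (square ↑)
125 + 120 = 245°   (triadic ↑)
245 + 33 = 278°   (analog 33° ↑)
278 + 47 = 325°   (analog 47° ↑)
325 + 180 = 505 → 505 − 360 = 145°   (complement)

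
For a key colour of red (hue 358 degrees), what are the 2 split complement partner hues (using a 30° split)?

Split-complementary hues sit 30° either side of the complement.
Complement of 358 degrees: 358 + 180 = 538 → 538 − 360 = 178°
178 − 30 = 148°
178 + 30 = 208°

148° and 208°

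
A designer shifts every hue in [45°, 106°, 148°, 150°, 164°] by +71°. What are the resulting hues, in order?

45 + 71 = 116°
106 + 71 = 177°
148 + 71 = 219°
150 + 71 = 221°
164 + 71 = 235°

116°, 177°, 219°, 221°, 235°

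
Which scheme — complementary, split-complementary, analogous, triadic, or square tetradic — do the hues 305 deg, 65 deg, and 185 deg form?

triadic

Sort the hues: 65°, 185°, 305°.
Successive gaps around the wheel: 120°, 120°, 120°.
Three hues equally spaced 120° apart form a triad.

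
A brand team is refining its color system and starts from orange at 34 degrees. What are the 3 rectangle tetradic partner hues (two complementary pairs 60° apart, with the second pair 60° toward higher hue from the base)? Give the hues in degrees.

A rectangular tetradic uses two complementary pairs 60° apart: offsets 0°, 60°, 180°, 240°.
34 + 60 = 94°
34 + 180 = 214°
34 + 240 = 274°

94°, 214°, 274°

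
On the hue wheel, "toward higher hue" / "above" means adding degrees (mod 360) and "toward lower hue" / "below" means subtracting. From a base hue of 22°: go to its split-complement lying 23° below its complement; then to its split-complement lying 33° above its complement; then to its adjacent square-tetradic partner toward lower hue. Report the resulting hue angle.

+157° (split-comp 23° ↓): 22 + 157 = 179°
+213° (split-comp 33° ↑): 179 + 213 = 392 → 392 − 360 = 32°
−90° (square ↓): 32 − 90 = -58 → -58 + 360 = 302°

302°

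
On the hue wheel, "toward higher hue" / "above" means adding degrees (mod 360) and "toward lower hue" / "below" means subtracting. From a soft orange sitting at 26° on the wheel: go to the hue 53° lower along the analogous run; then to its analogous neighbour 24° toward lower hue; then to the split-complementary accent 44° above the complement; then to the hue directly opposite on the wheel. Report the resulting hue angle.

353°

analog 53° ↓ −53°: 26 − 53 = -27 → -27 + 360 = 333°
analog 24° ↓ −24°: 333 − 24 = 309°
split-comp 44° ↑ +224°: 309 + 224 = 533 → 533 − 360 = 173°
complement +180°: 173 + 180 = 353°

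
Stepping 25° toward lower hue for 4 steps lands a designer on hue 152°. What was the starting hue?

4 steps of 25° (toward lower hue) give a net shift of −100°.
Start = end − shift: 152 + 100 = 252°

252°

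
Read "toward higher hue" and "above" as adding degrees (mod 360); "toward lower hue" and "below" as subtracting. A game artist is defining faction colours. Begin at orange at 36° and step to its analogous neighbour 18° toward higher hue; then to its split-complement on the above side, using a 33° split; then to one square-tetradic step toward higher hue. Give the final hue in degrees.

357°

36 + 18 = 54°   (analog 18° ↑)
54 + 213 = 267°   (split-comp 33° ↑)
267 + 90 = 357°   (square ↑)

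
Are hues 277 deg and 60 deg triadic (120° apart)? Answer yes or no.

Angular distance: |277 − 60| = 217; shorter arc = 360 − 217 = 143°.
Triadic (120° apart) requires 120°.

no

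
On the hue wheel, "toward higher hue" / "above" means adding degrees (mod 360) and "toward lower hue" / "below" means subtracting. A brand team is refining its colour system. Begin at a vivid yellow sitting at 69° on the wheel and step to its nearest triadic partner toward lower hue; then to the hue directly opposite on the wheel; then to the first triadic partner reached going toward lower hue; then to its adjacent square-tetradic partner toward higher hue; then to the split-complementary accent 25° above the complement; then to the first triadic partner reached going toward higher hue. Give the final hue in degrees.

64°

69 − 120 = -51 → -51 + 360 = 309°   (triadic ↓)
309 + 180 = 489 → 489 − 360 = 129°   (complement)
129 − 120 = 9°   (triadic ↓)
9 + 90 = 99°   (square ↑)
99 + 205 = 304°   (split-comp 25° ↑)
304 + 120 = 424 → 424 − 360 = 64°   (triadic ↑)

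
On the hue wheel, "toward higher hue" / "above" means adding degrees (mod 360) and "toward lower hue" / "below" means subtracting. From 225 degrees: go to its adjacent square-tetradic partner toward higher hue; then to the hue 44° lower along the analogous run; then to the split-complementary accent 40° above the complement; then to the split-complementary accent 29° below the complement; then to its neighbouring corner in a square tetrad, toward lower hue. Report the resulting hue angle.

+90° (square ↑): 225 + 90 = 315°
−44° (analog 44° ↓): 315 − 44 = 271°
+220° (split-comp 40° ↑): 271 + 220 = 491 → 491 − 360 = 131°
+151° (split-comp 29° ↓): 131 + 151 = 282°
−90° (square ↓): 282 − 90 = 192°

192°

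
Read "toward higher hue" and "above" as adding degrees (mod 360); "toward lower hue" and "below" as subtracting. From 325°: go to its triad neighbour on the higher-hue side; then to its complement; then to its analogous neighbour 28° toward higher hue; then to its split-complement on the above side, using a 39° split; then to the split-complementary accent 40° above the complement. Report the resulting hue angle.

325 + 120 = 445 → 445 − 360 = 85°   (triadic ↑)
85 + 180 = 265°   (complement)
265 + 28 = 293°   (analog 28° ↑)
293 + 219 = 512 → 512 − 360 = 152°   (split-comp 39° ↑)
152 + 220 = 372 → 372 − 360 = 12°   (split-comp 40° ↑)

12°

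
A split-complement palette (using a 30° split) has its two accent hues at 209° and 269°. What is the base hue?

The accents sit 30° either side of the complement, so the complement is their short-arc midpoint on the wheel.
Short-arc midpoint of 209° and 269°: 239°.
Base is 180° from the complement: 239 − 180 = 59°

59°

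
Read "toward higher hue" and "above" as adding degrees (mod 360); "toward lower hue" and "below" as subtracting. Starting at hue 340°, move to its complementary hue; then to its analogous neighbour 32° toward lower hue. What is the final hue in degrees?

complement +180°: 340 + 180 = 520 → 520 − 360 = 160°
analog 32° ↓ −32°: 160 − 32 = 128°

128°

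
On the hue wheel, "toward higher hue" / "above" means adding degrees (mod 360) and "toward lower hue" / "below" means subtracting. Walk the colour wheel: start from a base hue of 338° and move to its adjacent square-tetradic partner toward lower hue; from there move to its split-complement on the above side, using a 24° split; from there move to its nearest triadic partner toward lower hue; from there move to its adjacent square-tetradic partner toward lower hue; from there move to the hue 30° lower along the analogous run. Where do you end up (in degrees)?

338 − 90 = 248°   (square ↓)
248 + 204 = 452 → 452 − 360 = 92°   (split-comp 24° ↑)
92 − 120 = -28 → -28 + 360 = 332°   (triadic ↓)
332 − 90 = 242°   (square ↓)
242 − 30 = 212°   (analog 30° ↓)

212°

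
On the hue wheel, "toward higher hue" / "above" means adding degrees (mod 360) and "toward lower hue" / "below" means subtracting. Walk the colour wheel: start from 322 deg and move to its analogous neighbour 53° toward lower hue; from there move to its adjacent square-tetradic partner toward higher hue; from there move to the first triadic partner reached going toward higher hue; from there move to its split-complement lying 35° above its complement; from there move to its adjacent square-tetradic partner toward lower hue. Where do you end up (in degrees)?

322 − 53 = 269°   (analog 53° ↓)
269 + 90 = 359°   (square ↑)
359 + 120 = 479 → 479 − 360 = 119°   (triadic ↑)
119 + 215 = 334°   (split-comp 35° ↑)
334 − 90 = 244°   (square ↓)

244°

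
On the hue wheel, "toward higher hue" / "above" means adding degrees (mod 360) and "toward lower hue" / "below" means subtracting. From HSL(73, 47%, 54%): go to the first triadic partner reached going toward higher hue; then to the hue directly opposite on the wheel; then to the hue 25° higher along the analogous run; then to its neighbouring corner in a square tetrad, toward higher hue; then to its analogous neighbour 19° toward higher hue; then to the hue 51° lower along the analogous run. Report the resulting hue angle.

triadic ↑ +120°: 73 + 120 = 193°
complement +180°: 193 + 180 = 373 → 373 − 360 = 13°
analog 25° ↑ +25°: 13 + 25 = 38°
square ↑ +90°: 38 + 90 = 128°
analog 19° ↑ +19°: 128 + 19 = 147°
analog 51° ↓ −51°: 147 − 51 = 96°

96°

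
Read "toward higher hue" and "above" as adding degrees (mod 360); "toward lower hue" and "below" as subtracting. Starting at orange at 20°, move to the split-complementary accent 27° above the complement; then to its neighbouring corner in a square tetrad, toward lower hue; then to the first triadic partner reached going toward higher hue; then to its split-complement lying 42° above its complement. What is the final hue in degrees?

split-comp 27° ↑ +207°: 20 + 207 = 227°
square ↓ −90°: 227 − 90 = 137°
triadic ↑ +120°: 137 + 120 = 257°
split-comp 42° ↑ +222°: 257 + 222 = 479 → 479 − 360 = 119°

119°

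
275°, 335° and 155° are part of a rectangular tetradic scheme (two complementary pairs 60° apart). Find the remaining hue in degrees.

A rectangular tetradic uses two complementary pairs 60° apart: offsets 0°, 60°, 180°, 240°.
Among {155°, 275°, 335°}, 155° and 335° are a 180° pair.
The remaining hue 275° needs its own complement: 275 + 180 = 455 → 455 − 360 = 95°

95°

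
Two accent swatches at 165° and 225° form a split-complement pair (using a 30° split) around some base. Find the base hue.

The accents sit 30° either side of the complement, so the complement is their short-arc midpoint on the wheel.
Short-arc midpoint of 165° and 225°: 195°.
Base is 180° from the complement: 195 − 180 = 15°

15°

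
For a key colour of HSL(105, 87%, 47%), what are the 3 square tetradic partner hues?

195°, 285°, and 15°

A square tetradic scheme places four hues every 90°.
105 + 90 = 195°
105 + 180 = 285°
105 + 270 = 375 → 375 − 360 = 15°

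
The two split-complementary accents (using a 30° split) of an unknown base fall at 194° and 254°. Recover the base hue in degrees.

44°

The accents sit 30° either side of the complement, so the complement is their short-arc midpoint on the wheel.
Short-arc midpoint of 194° and 254°: 224°.
Base is 180° from the complement: 224 − 180 = 44°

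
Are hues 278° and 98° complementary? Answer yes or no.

yes

Angular distance: |278 − 98| = 180 = 180°.
Complementary requires 180°.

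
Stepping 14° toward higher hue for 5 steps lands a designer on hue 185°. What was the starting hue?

5 steps of 14° (toward higher hue) give a net shift of +70°.
Start = end − shift: 185 − 70 = 115°

115°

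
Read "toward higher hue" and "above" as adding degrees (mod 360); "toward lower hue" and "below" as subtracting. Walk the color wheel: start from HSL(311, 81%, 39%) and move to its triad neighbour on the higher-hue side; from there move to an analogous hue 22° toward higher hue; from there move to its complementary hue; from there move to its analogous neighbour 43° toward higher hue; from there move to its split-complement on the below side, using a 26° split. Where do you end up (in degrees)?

triadic ↑ +120°: 311 + 120 = 431 → 431 − 360 = 71°
analog 22° ↑ +22°: 71 + 22 = 93°
complement +180°: 93 + 180 = 273°
analog 43° ↑ +43°: 273 + 43 = 316°
split-comp 26° ↓ +154°: 316 + 154 = 470 → 470 − 360 = 110°

110°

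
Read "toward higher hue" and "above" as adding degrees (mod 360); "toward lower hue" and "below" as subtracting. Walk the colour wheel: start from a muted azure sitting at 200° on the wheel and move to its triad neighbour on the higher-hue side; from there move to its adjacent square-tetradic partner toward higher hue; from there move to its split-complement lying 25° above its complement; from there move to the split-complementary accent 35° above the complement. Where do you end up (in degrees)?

200 + 120 = 320°   (triadic ↑)
320 + 90 = 410 → 410 − 360 = 50°   (square ↑)
50 + 205 = 255°   (split-comp 25° ↑)
255 + 215 = 470 → 470 − 360 = 110°   (split-comp 35° ↑)

110°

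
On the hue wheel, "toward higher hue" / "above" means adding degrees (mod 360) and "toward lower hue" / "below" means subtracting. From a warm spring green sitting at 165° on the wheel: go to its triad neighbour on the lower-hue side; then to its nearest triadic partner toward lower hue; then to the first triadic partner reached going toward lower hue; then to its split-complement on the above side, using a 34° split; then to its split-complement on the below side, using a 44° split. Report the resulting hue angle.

165 − 120 = 45°   (triadic ↓)
45 − 120 = -75 → -75 + 360 = 285°   (triadic ↓)
285 − 120 = 165°   (triadic ↓)
165 + 214 = 379 → 379 − 360 = 19°   (split-comp 34° ↑)
19 + 136 = 155°   (split-comp 44° ↓)

155°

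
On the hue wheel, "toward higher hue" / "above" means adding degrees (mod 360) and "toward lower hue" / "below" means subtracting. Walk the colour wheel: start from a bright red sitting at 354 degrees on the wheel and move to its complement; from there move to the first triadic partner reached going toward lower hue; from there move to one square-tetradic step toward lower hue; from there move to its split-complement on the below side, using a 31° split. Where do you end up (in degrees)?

+180° (complement): 354 + 180 = 534 → 534 − 360 = 174°
−120° (triadic ↓): 174 − 120 = 54°
−90° (square ↓): 54 − 90 = -36 → -36 + 360 = 324°
+149° (split-comp 31° ↓): 324 + 149 = 473 → 473 − 360 = 113°

113°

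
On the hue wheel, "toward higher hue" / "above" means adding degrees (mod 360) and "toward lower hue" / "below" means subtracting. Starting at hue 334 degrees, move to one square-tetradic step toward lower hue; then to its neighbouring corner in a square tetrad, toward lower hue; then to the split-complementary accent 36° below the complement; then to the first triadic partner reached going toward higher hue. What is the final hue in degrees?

58°

−90° (square ↓): 334 − 90 = 244°
−90° (square ↓): 244 − 90 = 154°
+144° (split-comp 36° ↓): 154 + 144 = 298°
+120° (triadic ↑): 298 + 120 = 418 → 418 − 360 = 58°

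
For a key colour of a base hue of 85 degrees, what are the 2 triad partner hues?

A triad places three hues 120° apart.
85 + 120 = 205°
85 + 240 = 325°

205° and 325°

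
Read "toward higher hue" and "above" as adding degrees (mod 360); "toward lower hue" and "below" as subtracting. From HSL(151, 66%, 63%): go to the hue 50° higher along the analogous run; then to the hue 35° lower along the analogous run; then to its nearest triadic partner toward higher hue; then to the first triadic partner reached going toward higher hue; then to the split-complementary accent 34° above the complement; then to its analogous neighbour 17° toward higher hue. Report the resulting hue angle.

151 + 50 = 201°   (analog 50° ↑)
201 − 35 = 166°   (analog 35° ↓)
166 + 120 = 286°   (triadic ↑)
286 + 120 = 406 → 406 − 360 = 46°   (triadic ↑)
46 + 214 = 260°   (split-comp 34° ↑)
260 + 17 = 277°   (analog 17° ↑)

277°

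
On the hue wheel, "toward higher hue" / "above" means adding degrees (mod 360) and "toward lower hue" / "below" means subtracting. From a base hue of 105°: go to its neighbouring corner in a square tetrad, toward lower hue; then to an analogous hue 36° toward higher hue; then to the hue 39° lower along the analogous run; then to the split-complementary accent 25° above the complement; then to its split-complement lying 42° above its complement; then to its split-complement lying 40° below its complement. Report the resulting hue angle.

219°

105 − 90 = 15°   (square ↓)
15 + 36 = 51°   (analog 36° ↑)
51 − 39 = 12°   (analog 39° ↓)
12 + 205 = 217°   (split-comp 25° ↑)
217 + 222 = 439 → 439 − 360 = 79°   (split-comp 42° ↑)
79 + 140 = 219°   (split-comp 40° ↓)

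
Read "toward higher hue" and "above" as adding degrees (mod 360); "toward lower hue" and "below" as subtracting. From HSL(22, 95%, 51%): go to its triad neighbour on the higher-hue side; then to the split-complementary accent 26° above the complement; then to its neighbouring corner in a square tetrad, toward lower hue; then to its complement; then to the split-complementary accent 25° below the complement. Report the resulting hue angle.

233°

22 + 120 = 142°   (triadic ↑)
142 + 206 = 348°   (split-comp 26° ↑)
348 − 90 = 258°   (square ↓)
258 + 180 = 438 → 438 − 360 = 78°   (complement)
78 + 155 = 233°   (split-comp 25° ↓)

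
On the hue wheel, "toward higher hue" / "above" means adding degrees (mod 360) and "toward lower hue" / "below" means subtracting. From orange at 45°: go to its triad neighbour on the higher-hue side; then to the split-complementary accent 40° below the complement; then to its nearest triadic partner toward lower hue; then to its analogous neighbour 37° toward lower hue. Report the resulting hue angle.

45 + 120 = 165°   (triadic ↑)
165 + 140 = 305°   (split-comp 40° ↓)
305 − 120 = 185°   (triadic ↓)
185 − 37 = 148°   (analog 37° ↓)

148°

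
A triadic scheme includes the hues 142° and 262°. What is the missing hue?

22°

A triad places three hues 120° apart.
The full set through 142° is {22°, 142°, 262°}.
Given {142°, 262°}, the missing hue is 22°.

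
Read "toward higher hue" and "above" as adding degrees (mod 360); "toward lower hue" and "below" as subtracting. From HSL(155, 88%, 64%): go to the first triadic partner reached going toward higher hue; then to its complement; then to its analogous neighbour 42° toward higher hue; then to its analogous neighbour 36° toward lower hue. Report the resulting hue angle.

triadic ↑ +120°: 155 + 120 = 275°
complement +180°: 275 + 180 = 455 → 455 − 360 = 95°
analog 42° ↑ +42°: 95 + 42 = 137°
analog 36° ↓ −36°: 137 − 36 = 101°

101°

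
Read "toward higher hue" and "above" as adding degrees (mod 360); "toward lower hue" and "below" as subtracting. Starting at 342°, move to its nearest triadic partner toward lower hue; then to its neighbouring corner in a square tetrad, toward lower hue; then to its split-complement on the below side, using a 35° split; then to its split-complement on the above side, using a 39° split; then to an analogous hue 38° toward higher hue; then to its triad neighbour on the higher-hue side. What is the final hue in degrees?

−120° (triadic ↓): 342 − 120 = 222°
−90° (square ↓): 222 − 90 = 132°
+145° (split-comp 35° ↓): 132 + 145 = 277°
+219° (split-comp 39° ↑): 277 + 219 = 496 → 496 − 360 = 136°
+38° (analog 38° ↑): 136 + 38 = 174°
+120° (triadic ↑): 174 + 120 = 294°

294°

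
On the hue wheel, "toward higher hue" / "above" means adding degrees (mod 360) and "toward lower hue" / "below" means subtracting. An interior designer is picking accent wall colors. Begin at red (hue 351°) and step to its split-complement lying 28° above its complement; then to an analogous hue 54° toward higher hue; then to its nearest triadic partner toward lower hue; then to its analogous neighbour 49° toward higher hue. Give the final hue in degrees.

351 + 208 = 559 → 559 − 360 = 199°   (split-comp 28° ↑)
199 + 54 = 253°   (analog 54° ↑)
253 − 120 = 133°   (triadic ↓)
133 + 49 = 182°   (analog 49° ↑)

182°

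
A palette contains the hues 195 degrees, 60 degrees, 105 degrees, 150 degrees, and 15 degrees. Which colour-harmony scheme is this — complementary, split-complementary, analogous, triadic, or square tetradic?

analogous

Sort the hues: 15°, 60°, 105°, 150°, 195°.
Successive gaps around the wheel: 45°, 45°, 45°, 45°, 180°.
A run of hues at equal small steps (45°) with one large closing gap is an analogous group.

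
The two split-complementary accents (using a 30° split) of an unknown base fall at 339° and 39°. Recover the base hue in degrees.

The accents sit 30° either side of the complement, so the complement is their short-arc midpoint on the wheel.
Short-arc midpoint of 339° and 39°: 9°.
Base is 180° from the complement: 9 − 180 = -171 → -171 + 360 = 189°

189°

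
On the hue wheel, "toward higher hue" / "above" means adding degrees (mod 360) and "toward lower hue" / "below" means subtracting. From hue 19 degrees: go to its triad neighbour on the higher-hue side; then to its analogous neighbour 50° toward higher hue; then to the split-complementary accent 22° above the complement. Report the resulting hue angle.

31°

19 + 120 = 139°   (triadic ↑)
139 + 50 = 189°   (analog 50° ↑)
189 + 202 = 391 → 391 − 360 = 31°   (split-comp 22° ↑)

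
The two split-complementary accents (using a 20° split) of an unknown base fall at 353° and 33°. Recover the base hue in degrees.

The accents sit 20° either side of the complement, so the complement is their short-arc midpoint on the wheel.
Short-arc midpoint of 353° and 33°: 13°.
Base is 180° from the complement: 13 − 180 = -167 → -167 + 360 = 193°

193°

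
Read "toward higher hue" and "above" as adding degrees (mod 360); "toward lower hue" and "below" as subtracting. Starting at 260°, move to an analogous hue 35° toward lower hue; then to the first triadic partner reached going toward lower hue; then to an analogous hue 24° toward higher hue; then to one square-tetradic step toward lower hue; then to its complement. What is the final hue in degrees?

219°

analog 35° ↓ −35°: 260 − 35 = 225°
triadic ↓ −120°: 225 − 120 = 105°
analog 24° ↑ +24°: 105 + 24 = 129°
square ↓ −90°: 129 − 90 = 39°
complement +180°: 39 + 180 = 219°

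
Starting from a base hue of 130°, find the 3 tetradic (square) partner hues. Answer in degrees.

220°, 310° and 40°

A square tetradic scheme places four hues every 90°.
130 + 90 = 220°
130 + 180 = 310°
130 + 270 = 400 → 400 − 360 = 40°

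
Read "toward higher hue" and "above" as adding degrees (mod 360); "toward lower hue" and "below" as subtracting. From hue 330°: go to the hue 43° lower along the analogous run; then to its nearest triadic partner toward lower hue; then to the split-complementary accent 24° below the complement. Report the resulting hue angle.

323°

−43° (analog 43° ↓): 330 − 43 = 287°
−120° (triadic ↓): 287 − 120 = 167°
+156° (split-comp 24° ↓): 167 + 156 = 323°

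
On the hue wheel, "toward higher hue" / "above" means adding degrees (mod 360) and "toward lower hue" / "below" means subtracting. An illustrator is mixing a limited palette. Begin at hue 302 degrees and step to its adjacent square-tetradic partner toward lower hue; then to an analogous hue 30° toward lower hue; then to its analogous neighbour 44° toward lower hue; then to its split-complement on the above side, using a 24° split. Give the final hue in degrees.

342°

302 − 90 = 212°   (square ↓)
212 − 30 = 182°   (analog 30° ↓)
182 − 44 = 138°   (analog 44° ↓)
138 + 204 = 342°   (split-comp 24° ↑)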